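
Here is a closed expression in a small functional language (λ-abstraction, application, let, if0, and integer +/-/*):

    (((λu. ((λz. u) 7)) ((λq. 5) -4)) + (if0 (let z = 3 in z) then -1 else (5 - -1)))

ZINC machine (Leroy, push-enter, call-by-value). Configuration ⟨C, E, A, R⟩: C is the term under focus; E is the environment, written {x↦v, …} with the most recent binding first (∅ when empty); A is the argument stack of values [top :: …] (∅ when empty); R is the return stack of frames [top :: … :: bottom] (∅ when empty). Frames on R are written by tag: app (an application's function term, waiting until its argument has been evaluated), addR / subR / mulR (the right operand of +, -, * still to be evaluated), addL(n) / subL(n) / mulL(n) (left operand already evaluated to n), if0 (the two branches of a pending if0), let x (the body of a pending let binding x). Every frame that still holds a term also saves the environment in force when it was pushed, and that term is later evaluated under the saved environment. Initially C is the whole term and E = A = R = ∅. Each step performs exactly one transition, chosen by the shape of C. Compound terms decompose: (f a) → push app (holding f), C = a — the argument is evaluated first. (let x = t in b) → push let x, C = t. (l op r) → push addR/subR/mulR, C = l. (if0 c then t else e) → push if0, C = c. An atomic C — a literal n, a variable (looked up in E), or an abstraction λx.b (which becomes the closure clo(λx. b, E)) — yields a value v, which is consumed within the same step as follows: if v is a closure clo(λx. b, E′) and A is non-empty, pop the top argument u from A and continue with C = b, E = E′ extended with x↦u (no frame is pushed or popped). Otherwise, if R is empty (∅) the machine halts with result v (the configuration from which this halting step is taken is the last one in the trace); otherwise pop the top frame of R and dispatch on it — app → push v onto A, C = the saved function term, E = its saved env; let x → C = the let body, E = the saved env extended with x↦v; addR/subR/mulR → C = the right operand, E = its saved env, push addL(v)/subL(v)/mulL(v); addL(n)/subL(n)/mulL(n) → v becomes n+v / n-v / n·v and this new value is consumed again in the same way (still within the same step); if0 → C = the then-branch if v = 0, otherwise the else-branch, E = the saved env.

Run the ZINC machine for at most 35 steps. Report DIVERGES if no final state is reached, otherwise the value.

t=0: [C=(((λu. ((λz. u) 7)) ((λq. 5) -4)) + (if0 (let z = 3 in z) then -1 else (5 - -1))) | E=∅ | A=∅ | R=∅]
t=1: [C=((λu. ((λz. u) 7)) ((λq. 5) -4)) | E=∅ | A=∅ | R=[addR]]
t=2: [C=((λq. 5) -4) | E=∅ | A=∅ | R=[app :: addR]]
t=3: [C=-4 | E=∅ | A=∅ | R=[app :: app :: addR]]
t=4: [C=(λq. 5) | E=∅ | A=[-4] | R=[app :: addR]]
t=5: [C=5 | E={q↦-4} | A=∅ | R=[app :: addR]]
t=6: [C=(λu. ((λz. u) 7)) | E=∅ | A=[5] | R=[addR]]
t=7: [C=((λz. u) 7) | E={u↦5} | A=∅ | R=[addR]]
t=8: [C=7 | E={u↦5} | A=∅ | R=[app :: addR]]
t=9: [C=(λz. u) | E={u↦5} | A=[7] | R=[addR]]
t=10: [C=u | E={z↦7, u↦5} | A=∅ | R=[addR]]
t=11: [C=(if0 (let z = 3 in z) then -1 else (5 - -1)) | E=∅ | A=∅ | R=[addL(5)]]
t=12: [C=(let z = 3 in z) | E=∅ | A=∅ | R=[if0 :: addL(5)]]
t=13: [C=3 | E=∅ | A=∅ | R=[let z :: if0 :: addL(5)]]
t=14: [C=z | E={z↦3} | A=∅ | R=[if0 :: addL(5)]]
t=15: [C=(5 - -1) | E=∅ | A=∅ | R=[addL(5)]]
t=16: [C=5 | E=∅ | A=∅ | R=[subR :: addL(5)]]
t=17: [C=-1 | E=∅ | A=∅ | R=[subL(5) :: addL(5)]]
→ final value 11

Answer: 11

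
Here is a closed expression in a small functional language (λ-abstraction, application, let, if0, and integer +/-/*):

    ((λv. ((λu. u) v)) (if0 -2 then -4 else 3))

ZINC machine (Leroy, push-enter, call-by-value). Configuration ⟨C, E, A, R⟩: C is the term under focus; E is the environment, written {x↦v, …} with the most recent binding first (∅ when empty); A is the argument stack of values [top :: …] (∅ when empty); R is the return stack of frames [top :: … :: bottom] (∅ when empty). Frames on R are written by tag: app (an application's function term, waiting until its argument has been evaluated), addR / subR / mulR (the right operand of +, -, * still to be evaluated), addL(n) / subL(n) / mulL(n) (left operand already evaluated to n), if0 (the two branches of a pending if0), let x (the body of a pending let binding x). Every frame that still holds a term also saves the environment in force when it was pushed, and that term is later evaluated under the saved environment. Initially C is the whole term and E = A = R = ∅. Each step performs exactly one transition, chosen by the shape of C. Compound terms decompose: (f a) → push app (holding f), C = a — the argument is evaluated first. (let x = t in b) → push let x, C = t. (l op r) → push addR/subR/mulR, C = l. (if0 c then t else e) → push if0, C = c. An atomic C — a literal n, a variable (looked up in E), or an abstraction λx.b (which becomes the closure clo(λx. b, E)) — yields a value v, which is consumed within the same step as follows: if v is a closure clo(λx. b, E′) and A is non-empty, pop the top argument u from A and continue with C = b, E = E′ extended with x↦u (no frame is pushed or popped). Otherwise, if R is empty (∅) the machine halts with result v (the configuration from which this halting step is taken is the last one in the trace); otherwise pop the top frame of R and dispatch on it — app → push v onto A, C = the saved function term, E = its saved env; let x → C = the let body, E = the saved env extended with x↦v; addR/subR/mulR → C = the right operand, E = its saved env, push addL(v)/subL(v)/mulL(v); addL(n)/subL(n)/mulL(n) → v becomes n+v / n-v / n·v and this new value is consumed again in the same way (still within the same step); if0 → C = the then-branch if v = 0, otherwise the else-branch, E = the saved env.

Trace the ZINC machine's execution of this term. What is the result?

Answer: 3

Derivation:
step 0: ⟨C=((λv. ((λu. u) v)) (if0 -2 then -4 else 3)); E=∅; A=∅; R=∅⟩
step 1: ⟨C=(if0 -2 then -4 else 3); E=∅; A=∅; R=[app]⟩
step 2: ⟨C=-2; E=∅; A=∅; R=[if0 :: app]⟩
step 3: ⟨C=3; E=∅; A=∅; R=[app]⟩
step 4: ⟨C=(λv. ((λu. u) v)); E=∅; A=[3]; R=∅⟩
step 5: ⟨C=((λu. u) v); E={v↦3}; A=∅; R=∅⟩
step 6: ⟨C=v; E={v↦3}; A=∅; R=[app]⟩
step 7: ⟨C=(λu. u); E={v↦3}; A=[3]; R=∅⟩
step 8: ⟨C=u; E={u↦3, v↦3}; A=∅; R=∅⟩
→ final value 3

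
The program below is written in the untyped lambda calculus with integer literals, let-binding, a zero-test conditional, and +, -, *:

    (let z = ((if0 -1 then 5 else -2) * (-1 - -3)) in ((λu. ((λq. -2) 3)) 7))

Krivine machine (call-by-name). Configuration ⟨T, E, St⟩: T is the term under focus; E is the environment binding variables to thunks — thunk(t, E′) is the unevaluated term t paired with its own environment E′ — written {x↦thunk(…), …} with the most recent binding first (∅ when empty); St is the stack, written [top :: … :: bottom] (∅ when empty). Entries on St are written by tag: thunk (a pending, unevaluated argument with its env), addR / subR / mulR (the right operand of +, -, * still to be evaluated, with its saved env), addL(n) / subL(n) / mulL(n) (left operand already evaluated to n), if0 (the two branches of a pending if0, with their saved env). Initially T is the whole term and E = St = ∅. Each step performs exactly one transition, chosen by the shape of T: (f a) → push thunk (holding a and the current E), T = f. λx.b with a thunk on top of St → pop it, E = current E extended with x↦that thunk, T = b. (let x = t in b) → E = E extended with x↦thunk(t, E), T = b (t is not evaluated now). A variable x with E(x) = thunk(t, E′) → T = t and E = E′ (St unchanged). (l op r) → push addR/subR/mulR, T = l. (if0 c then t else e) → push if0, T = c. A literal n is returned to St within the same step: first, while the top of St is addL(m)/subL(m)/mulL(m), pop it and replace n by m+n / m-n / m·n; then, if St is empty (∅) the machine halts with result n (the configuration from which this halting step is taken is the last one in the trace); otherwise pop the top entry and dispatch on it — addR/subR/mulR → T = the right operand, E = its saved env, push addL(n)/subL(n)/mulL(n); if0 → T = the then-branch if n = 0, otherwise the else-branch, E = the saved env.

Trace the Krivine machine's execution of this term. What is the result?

step 0: [T=(let z = ((if0 -1 then 5 else -2) * (-1 - -3)) in ((λu. ((λq. -2) 3)) 7)) | E=∅ | St=∅]
step 1: [T=((λu. ((λq. -2) 3)) 7) | E={z↦thunk(((if0 -1 then 5 else -2) * (-1 - -3)), ∅)} | St=∅]
step 2: [T=(λu. ((λq. -2) 3)) | E={z↦thunk(((if0 -1 then 5 else -2) * (-1 - -3)), ∅)} | St=[thunk]]
step 3: [T=((λq. -2) 3) | E={u↦thunk(7, {z↦thunk(((if0 -1 then 5 else -2) * (-1 - -3)), ∅)}), z↦thunk(((if0 -1 then 5 else -2) * (-1 - -3)), ∅)} | St=∅]
step 4: [T=(λq. -2) | E={u↦thunk(7, {z↦thunk(((if0 -1 then 5 else -2) * (-1 - -3)), ∅)}), z↦thunk(((if0 -1 then 5 else -2) * (-1 - -3)), ∅)} | St=[thunk]]
step 5: [T=-2 | E={q↦thunk(3, {u↦thunk(7, {z↦thunk(((if0 -1 then 5 else -2) * (-1 - -3)), ∅)}), z↦thunk(((if0 -1 then 5 else -2) * (-1 - -3)), ∅)}), u↦thunk(7, {z↦thunk(((if0 -1 then 5 else -2) * (-1 - -3)), ∅)}), z↦thunk(((if0 -1 then 5 else -2) * (-1 - -3)), ∅)} | St=∅]
→ final value -2

Answer: -2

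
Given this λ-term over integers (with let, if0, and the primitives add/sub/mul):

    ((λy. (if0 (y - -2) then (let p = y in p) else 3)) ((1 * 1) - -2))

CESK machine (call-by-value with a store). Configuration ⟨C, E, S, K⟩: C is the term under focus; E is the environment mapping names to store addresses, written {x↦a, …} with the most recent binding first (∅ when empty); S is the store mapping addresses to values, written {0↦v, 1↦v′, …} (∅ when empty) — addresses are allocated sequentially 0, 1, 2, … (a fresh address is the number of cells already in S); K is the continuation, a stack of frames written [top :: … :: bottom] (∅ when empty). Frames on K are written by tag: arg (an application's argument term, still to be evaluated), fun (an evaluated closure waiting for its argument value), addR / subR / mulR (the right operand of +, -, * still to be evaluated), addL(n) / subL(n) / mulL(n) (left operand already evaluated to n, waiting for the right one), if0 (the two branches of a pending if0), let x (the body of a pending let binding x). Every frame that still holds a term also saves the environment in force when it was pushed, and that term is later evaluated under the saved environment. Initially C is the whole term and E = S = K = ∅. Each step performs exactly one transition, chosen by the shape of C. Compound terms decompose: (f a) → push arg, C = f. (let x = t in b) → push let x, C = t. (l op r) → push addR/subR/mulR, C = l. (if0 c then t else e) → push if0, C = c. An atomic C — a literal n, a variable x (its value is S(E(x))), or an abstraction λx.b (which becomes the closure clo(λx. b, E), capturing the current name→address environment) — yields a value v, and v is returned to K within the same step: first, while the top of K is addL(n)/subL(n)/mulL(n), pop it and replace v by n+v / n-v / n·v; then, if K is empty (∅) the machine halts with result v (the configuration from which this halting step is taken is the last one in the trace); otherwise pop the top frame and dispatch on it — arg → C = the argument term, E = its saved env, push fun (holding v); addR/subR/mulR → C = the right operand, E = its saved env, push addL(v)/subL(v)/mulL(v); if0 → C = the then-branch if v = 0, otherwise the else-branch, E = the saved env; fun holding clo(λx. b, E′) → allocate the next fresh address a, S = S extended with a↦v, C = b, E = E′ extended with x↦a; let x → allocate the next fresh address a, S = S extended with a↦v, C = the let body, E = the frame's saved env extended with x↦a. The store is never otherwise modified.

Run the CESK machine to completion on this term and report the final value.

step 0: <C=((λy. (if0 (y - -2) then (let p = y in p) else 3)) ((1 * 1) - -2)), E=∅, S=∅, K=∅>
step 1: <C=(λy. (if0 (y - -2) then (let p = y in p) else 3)), E=∅, S=∅, K=[arg]>
step 2: <C=((1 * 1) - -2), E=∅, S=∅, K=[fun]>
step 3: <C=(1 * 1), E=∅, S=∅, K=[subR :: fun]>
step 4: <C=1, E=∅, S=∅, K=[mulR :: subR :: fun]>
step 5: <C=1, E=∅, S=∅, K=[mulL(1) :: subR :: fun]>
step 6: <C=-2, E=∅, S=∅, K=[subL(1) :: fun]>
step 7: <C=(if0 (y - -2) then (let p = y in p) else 3), E={y↦0}, S={0↦3}, K=∅>
step 8: <C=(y - -2), E={y↦0}, S={0↦3}, K=[if0]>
step 9: <C=y, E={y↦0}, S={0↦3}, K=[subR :: if0]>
step 10: <C=-2, E={y↦0}, S={0↦3}, K=[subL(3) :: if0]>
step 11: <C=3, E={y↦0}, S={0↦3}, K=∅>
→ final value 3

Answer: 3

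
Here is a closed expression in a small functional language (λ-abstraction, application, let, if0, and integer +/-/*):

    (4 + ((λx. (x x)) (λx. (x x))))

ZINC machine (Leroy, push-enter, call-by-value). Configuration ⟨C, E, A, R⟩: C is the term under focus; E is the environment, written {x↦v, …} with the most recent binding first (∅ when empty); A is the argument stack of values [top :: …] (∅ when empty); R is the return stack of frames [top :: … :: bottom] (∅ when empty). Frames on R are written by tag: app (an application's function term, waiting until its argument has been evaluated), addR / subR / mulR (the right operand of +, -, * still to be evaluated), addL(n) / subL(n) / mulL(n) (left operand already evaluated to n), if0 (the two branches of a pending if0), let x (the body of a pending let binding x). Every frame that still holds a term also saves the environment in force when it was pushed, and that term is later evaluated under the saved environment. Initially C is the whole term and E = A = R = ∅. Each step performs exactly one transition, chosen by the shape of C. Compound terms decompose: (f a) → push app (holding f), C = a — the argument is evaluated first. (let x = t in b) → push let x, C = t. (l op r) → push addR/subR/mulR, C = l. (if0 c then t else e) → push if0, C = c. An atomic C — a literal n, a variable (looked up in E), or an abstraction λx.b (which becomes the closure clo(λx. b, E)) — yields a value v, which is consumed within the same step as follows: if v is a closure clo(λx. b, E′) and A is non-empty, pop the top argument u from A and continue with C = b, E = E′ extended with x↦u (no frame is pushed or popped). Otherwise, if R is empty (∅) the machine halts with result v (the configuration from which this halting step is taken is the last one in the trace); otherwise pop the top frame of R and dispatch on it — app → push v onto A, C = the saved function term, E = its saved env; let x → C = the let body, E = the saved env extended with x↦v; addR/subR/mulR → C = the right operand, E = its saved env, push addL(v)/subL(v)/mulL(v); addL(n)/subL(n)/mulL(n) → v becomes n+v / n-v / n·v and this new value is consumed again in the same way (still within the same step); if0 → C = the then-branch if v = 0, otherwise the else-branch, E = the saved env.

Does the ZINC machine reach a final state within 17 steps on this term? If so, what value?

step 0: <C=(4 + ((λx. (x x)) (λx. (x x)))), E=∅, A=∅, R=∅>
step 1: <C=4, E=∅, A=∅, R=[addR]>
step 2: <C=((λx. (x x)) (λx. (x x))), E=∅, A=∅, R=[addL(4)]>
step 3: <C=(λx. (x x)), E=∅, A=∅, R=[app :: addL(4)]>
step 4: <C=(λx. (x x)), E=∅, A=[clo(λx. (x x), ∅)], R=[addL(4)]>
step 5: <C=(x x), E={x↦clo(λx. (x x), ∅)}, A=∅, R=[addL(4)]>
step 6: <C=x, E={x↦clo(λx. (x x), ∅)}, A=∅, R=[app :: addL(4)]>
step 7: <C=x, E={x↦clo(λx. (x x), ∅)}, A=[clo(λx. (x x), ∅)], R=[addL(4)]>
… configuration repeats with period 3 (steps 5–7 recur indefinitely) …

Answer: DIVERGES (no final state within 17 steps)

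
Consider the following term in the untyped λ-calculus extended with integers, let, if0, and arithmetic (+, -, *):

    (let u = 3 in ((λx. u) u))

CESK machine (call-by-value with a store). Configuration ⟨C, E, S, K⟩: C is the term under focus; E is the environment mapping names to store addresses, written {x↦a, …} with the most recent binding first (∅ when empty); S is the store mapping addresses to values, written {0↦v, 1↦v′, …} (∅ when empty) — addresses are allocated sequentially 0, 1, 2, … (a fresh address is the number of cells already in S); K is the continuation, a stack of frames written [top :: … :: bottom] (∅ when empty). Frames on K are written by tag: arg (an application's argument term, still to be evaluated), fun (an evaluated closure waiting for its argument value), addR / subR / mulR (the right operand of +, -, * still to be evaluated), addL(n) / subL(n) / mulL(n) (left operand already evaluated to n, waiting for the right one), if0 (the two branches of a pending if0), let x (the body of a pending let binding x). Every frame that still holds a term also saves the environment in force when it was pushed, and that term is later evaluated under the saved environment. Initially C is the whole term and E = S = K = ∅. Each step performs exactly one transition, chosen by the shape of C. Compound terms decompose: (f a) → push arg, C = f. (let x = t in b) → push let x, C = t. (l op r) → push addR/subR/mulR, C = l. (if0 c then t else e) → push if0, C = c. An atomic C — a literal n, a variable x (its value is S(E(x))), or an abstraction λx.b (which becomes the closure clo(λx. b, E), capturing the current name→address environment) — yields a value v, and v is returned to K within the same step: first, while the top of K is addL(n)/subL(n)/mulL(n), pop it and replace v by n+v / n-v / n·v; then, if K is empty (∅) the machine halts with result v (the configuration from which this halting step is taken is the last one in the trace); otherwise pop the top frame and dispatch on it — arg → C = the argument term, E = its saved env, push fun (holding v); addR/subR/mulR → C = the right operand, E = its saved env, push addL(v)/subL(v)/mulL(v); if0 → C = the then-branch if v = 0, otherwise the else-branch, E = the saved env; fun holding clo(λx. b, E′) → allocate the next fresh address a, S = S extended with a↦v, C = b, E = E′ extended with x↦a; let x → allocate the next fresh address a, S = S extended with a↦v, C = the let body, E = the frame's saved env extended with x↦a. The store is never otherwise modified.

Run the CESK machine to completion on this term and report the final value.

step 0: <C=(let u = 3 in ((λx. u) u)), E=∅, S=∅, K=∅>
step 1: <C=3, E=∅, S=∅, K=[let u]>
step 2: <C=((λx. u) u), E={u↦0}, S={0↦3}, K=∅>
step 3: <C=(λx. u), E={u↦0}, S={0↦3}, K=[arg]>
step 4: <C=u, E={u↦0}, S={0↦3}, K=[fun]>
step 5: <C=u, E={x↦1, u↦0}, S={0↦3, 1↦3}, K=∅>
→ final value 3

Answer: 3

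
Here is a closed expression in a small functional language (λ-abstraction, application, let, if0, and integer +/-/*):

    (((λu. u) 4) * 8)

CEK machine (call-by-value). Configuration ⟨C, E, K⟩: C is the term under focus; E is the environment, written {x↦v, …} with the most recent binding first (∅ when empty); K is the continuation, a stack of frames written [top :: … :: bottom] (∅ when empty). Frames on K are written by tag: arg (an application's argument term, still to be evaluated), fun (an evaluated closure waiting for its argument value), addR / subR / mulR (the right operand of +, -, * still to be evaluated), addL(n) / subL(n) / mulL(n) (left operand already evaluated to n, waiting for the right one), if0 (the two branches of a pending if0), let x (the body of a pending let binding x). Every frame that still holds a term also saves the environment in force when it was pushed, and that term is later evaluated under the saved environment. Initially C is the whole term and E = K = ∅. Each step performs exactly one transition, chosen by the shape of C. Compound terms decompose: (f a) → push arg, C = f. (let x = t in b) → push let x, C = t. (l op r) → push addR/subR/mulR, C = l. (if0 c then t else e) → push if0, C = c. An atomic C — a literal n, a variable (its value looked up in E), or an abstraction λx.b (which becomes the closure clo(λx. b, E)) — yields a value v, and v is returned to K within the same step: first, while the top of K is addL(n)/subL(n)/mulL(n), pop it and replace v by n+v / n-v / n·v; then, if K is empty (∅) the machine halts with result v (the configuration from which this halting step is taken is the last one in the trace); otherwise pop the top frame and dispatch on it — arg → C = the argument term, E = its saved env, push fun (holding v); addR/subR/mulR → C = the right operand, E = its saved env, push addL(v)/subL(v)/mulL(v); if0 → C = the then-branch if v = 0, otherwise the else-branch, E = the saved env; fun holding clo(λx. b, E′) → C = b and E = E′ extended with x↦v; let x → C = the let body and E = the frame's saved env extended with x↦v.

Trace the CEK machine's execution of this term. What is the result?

Answer: 32

Machine steps:
step 0: [C=(((λu. u) 4) * 8) | E=∅ | K=∅]
step 1: [C=((λu. u) 4) | E=∅ | K=[mulR]]
step 2: [C=(λu. u) | E=∅ | K=[arg :: mulR]]
step 3: [C=4 | E=∅ | K=[fun :: mulR]]
step 4: [C=u | E={u↦4} | K=[mulR]]
step 5: [C=8 | E=∅ | K=[mulL(4)]]
→ final value 32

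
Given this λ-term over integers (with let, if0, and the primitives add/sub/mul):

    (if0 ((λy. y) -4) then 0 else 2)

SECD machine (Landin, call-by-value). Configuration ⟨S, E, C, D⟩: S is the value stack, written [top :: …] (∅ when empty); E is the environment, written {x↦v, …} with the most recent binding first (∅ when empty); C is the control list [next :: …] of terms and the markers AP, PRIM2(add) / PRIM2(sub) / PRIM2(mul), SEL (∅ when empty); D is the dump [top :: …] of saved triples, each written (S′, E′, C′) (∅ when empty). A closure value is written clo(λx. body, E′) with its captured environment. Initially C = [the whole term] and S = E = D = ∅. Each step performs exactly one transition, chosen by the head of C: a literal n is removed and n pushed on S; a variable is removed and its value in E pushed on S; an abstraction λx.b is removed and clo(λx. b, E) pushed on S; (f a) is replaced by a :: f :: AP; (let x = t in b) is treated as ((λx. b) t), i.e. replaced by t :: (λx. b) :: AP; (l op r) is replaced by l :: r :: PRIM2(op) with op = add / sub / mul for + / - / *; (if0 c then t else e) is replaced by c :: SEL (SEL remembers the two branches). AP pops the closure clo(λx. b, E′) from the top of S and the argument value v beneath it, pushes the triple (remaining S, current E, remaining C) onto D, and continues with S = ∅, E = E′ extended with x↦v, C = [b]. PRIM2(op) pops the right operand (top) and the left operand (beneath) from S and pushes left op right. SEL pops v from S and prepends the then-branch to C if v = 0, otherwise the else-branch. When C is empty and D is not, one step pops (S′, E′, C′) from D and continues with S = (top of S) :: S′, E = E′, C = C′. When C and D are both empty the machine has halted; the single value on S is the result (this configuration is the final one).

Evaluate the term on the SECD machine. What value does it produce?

[0] [S=∅ | E=∅ | C=[(if0 ((λy. y) -4) then 0 else 2)] | D=∅]
[1] [S=∅ | E=∅ | C=[((λy. y) -4) :: SEL] | D=∅]
[2] [S=∅ | E=∅ | C=[-4 :: (λy. y) :: AP :: SEL] | D=∅]
[3] [S=[-4] | E=∅ | C=[(λy. y) :: AP :: SEL] | D=∅]
[4] [S=[clo(λy. y, ∅) :: -4] | E=∅ | C=[AP :: SEL] | D=∅]
[5] [S=∅ | E={y↦-4} | C=[y] | D=[(∅, ∅, [SEL])]]
[6] [S=[-4] | E={y↦-4} | C=∅ | D=[(∅, ∅, [SEL])]]
[7] [S=[-4] | E=∅ | C=[SEL] | D=∅]
[8] [S=∅ | E=∅ | C=[2] | D=∅]
[9] [S=[2] | E=∅ | C=∅ | D=∅]
→ final value 2

Answer: 2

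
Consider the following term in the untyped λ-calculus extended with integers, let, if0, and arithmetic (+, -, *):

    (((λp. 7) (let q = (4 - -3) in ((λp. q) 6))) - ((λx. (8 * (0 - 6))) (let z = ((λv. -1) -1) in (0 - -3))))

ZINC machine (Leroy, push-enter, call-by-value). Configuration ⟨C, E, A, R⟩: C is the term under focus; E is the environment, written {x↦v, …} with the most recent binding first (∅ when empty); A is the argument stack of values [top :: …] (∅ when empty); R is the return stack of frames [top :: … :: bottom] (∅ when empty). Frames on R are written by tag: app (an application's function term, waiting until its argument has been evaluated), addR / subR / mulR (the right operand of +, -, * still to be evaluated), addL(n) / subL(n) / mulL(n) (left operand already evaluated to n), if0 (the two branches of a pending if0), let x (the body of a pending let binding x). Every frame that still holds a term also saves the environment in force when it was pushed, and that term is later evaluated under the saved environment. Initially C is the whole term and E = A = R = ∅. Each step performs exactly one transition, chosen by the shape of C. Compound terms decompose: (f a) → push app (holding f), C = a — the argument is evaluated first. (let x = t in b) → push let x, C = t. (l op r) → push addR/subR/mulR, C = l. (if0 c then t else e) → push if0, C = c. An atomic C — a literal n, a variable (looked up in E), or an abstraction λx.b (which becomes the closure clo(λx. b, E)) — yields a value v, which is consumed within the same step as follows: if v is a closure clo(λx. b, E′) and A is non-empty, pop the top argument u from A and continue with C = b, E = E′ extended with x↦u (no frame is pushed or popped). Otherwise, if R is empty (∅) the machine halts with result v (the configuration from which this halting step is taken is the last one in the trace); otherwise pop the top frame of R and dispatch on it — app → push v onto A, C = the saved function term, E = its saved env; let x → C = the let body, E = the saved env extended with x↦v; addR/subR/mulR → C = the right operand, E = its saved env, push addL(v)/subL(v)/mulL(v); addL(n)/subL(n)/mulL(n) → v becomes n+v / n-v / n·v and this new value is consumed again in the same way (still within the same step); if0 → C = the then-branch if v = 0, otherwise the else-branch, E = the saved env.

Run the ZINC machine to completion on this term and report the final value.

[0] ⟨C=(((λp. 7) (let q = (4 - -3) in ((λp. q) 6))) - ((λx. (8 * (0 - 6))) (let z = ((λv. -1) -1) in (0 - -3)))); E=∅; A=∅; R=∅⟩
[1] ⟨C=((λp. 7) (let q = (4 - -3) in ((λp. q) 6))); E=∅; A=∅; R=[subR]⟩
[2] ⟨C=(let q = (4 - -3) in ((λp. q) 6)); E=∅; A=∅; R=[app :: subR]⟩
[3] ⟨C=(4 - -3); E=∅; A=∅; R=[let q :: app :: subR]⟩
[4] ⟨C=4; E=∅; A=∅; R=[subR :: let q :: app :: subR]⟩
[5] ⟨C=-3; E=∅; A=∅; R=[subL(4) :: let q :: app :: subR]⟩
[6] ⟨C=((λp. q) 6); E={q↦7}; A=∅; R=[app :: subR]⟩
[7] ⟨C=6; E={q↦7}; A=∅; R=[app :: app :: subR]⟩
[8] ⟨C=(λp. q); E={q↦7}; A=[6]; R=[app :: subR]⟩
[9] ⟨C=q; E={p↦6, q↦7}; A=∅; R=[app :: subR]⟩
[10] ⟨C=(λp. 7); E=∅; A=[7]; R=[subR]⟩
[11] ⟨C=7; E={p↦7}; A=∅; R=[subR]⟩
[12] ⟨C=((λx. (8 * (0 - 6))) (let z = ((λv. -1) -1) in (0 - -3))); E=∅; A=∅; R=[subL(7)]⟩
[13] ⟨C=(let z = ((λv. -1) -1) in (0 - -3)); E=∅; A=∅; R=[app :: subL(7)]⟩
[14] ⟨C=((λv. -1) -1); E=∅; A=∅; R=[let z :: app :: subL(7)]⟩
[15] ⟨C=-1; E=∅; A=∅; R=[app :: let z :: app :: subL(7)]⟩
[16] ⟨C=(λv. -1); E=∅; A=[-1]; R=[let z :: app :: subL(7)]⟩
[17] ⟨C=-1; E={v↦-1}; A=∅; R=[let z :: app :: subL(7)]⟩
[18] ⟨C=(0 - -3); E={z↦-1}; A=∅; R=[app :: subL(7)]⟩
[19] ⟨C=0; E={z↦-1}; A=∅; R=[subR :: app :: subL(7)]⟩
[20] ⟨C=-3; E={z↦-1}; A=∅; R=[subL(0) :: app :: subL(7)]⟩
[21] ⟨C=(λx. (8 * (0 - 6))); E=∅; A=[3]; R=[subL(7)]⟩
[22] ⟨C=(8 * (0 - 6)); E={x↦3}; A=∅; R=[subL(7)]⟩
[23] ⟨C=8; E={x↦3}; A=∅; R=[mulR :: subL(7)]⟩
[24] ⟨C=(0 - 6); E={x↦3}; A=∅; R=[mulL(8) :: subL(7)]⟩
[25] ⟨C=0; E={x↦3}; A=∅; R=[subR :: mulL(8) :: subL(7)]⟩
[26] ⟨C=6; E={x↦3}; A=∅; R=[subL(0) :: mulL(8) :: subL(7)]⟩
→ final value 55

Answer: 55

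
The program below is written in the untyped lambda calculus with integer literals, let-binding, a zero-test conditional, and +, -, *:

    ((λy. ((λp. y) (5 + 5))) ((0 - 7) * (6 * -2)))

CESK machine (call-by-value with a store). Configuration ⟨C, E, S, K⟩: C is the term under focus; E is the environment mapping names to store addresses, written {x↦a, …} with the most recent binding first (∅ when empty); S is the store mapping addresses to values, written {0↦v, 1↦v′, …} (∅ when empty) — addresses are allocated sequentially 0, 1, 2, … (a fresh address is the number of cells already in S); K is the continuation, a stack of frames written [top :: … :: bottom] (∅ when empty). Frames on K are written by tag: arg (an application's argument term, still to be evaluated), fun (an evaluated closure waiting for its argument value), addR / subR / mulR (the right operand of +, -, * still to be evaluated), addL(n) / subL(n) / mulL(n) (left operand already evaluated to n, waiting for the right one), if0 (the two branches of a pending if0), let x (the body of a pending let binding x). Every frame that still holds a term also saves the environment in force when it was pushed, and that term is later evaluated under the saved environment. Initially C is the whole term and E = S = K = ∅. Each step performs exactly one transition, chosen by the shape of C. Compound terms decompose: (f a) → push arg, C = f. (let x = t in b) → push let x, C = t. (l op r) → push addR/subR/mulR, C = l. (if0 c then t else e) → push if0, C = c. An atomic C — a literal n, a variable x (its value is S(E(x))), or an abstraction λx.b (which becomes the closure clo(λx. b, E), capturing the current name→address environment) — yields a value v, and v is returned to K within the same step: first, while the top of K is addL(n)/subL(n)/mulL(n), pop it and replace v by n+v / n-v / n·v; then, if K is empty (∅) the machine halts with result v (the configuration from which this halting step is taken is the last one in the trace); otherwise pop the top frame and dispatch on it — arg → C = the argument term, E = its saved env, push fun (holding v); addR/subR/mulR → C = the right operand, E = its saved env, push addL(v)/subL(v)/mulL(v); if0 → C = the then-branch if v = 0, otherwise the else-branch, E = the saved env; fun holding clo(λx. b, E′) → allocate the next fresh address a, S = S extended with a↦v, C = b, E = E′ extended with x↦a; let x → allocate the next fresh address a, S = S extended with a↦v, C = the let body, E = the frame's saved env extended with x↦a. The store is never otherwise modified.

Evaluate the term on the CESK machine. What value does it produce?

0. <C=((λy. ((λp. y) (5 + 5))) ((0 - 7) * (6 * -2))), E=∅, S=∅, K=∅>
1. <C=(λy. ((λp. y) (5 + 5))), E=∅, S=∅, K=[arg]>
2. <C=((0 - 7) * (6 * -2)), E=∅, S=∅, K=[fun]>
3. <C=(0 - 7), E=∅, S=∅, K=[mulR :: fun]>
4. <C=0, E=∅, S=∅, K=[subR :: mulR :: fun]>
5. <C=7, E=∅, S=∅, K=[subL(0) :: mulR :: fun]>
6. <C=(6 * -2), E=∅, S=∅, K=[mulL(-7) :: fun]>
7. <C=6, E=∅, S=∅, K=[mulR :: mulL(-7) :: fun]>
8. <C=-2, E=∅, S=∅, K=[mulL(6) :: mulL(-7) :: fun]>
9. <C=((λp. y) (5 + 5)), E={y↦0}, S={0↦84}, K=∅>
10. <C=(λp. y), E={y↦0}, S={0↦84}, K=[arg]>
11. <C=(5 + 5), E={y↦0}, S={0↦84}, K=[fun]>
12. <C=5, E={y↦0}, S={0↦84}, K=[addR :: fun]>
13. <C=5, E={y↦0}, S={0↦84}, K=[addL(5) :: fun]>
14. <C=y, E={p↦1, y↦0}, S={0↦84, 1↦10}, K=∅>
→ final value 84

Answer: 84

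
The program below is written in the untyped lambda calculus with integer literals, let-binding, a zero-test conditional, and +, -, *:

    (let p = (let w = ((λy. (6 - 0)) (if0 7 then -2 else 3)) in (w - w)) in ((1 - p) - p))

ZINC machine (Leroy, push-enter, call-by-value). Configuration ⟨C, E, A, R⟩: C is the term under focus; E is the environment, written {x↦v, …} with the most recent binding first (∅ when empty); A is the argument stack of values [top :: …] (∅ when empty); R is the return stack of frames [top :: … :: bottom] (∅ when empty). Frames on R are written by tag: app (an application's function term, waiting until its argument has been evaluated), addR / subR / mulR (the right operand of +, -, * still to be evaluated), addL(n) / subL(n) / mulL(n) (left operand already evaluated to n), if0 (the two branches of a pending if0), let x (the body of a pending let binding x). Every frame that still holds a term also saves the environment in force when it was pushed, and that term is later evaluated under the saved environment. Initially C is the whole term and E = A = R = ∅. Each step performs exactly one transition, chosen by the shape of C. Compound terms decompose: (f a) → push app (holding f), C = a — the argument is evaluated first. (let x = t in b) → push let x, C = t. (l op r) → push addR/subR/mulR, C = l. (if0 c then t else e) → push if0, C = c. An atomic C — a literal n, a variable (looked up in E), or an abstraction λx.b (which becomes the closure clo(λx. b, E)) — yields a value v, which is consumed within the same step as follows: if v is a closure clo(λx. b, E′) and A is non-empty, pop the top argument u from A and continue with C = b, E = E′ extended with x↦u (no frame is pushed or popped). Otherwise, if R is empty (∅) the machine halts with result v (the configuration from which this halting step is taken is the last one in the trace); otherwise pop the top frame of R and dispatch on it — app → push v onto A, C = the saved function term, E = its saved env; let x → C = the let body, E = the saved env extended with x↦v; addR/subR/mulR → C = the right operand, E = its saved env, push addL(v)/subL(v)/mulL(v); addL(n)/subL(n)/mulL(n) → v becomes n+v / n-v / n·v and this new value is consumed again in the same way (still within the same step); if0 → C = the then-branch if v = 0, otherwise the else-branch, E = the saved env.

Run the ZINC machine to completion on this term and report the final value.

0. [C=(let p = (let w = ((λy. (6 - 0)) (if0 7 then -2 else 3)) in (w - w)) in ((1 - p) - p)) | E=∅ | A=∅ | R=∅]
1. [C=(let w = ((λy. (6 - 0)) (if0 7 then -2 else 3)) in (w - w)) | E=∅ | A=∅ | R=[let p]]
2. [C=((λy. (6 - 0)) (if0 7 then -2 else 3)) | E=∅ | A=∅ | R=[let w :: let p]]
3. [C=(if0 7 then -2 else 3) | E=∅ | A=∅ | R=[app :: let w :: let p]]
4. [C=7 | E=∅ | A=∅ | R=[if0 :: app :: let w :: let p]]
5. [C=3 | E=∅ | A=∅ | R=[app :: let w :: let p]]
6. [C=(λy. (6 - 0)) | E=∅ | A=[3] | R=[let w :: let p]]
7. [C=(6 - 0) | E={y↦3} | A=∅ | R=[let w :: let p]]
8. [C=6 | E={y↦3} | A=∅ | R=[subR :: let w :: let p]]
9. [C=0 | E={y↦3} | A=∅ | R=[subL(6) :: let w :: let p]]
10. [C=(w - w) | E={w↦6} | A=∅ | R=[let p]]
11. [C=w | E={w↦6} | A=∅ | R=[subR :: let p]]
12. [C=w | E={w↦6} | A=∅ | R=[subL(6) :: let p]]
13. [C=((1 - p) - p) | E={p↦0} | A=∅ | R=∅]
14. [C=(1 - p) | E={p↦0} | A=∅ | R=[subR]]
15. [C=1 | E={p↦0} | A=∅ | R=[subR :: subR]]
16. [C=p | E={p↦0} | A=∅ | R=[subL(1) :: subR]]
17. [C=p | E={p↦0} | A=∅ | R=[subL(1)]]
→ final value 1

Answer: 1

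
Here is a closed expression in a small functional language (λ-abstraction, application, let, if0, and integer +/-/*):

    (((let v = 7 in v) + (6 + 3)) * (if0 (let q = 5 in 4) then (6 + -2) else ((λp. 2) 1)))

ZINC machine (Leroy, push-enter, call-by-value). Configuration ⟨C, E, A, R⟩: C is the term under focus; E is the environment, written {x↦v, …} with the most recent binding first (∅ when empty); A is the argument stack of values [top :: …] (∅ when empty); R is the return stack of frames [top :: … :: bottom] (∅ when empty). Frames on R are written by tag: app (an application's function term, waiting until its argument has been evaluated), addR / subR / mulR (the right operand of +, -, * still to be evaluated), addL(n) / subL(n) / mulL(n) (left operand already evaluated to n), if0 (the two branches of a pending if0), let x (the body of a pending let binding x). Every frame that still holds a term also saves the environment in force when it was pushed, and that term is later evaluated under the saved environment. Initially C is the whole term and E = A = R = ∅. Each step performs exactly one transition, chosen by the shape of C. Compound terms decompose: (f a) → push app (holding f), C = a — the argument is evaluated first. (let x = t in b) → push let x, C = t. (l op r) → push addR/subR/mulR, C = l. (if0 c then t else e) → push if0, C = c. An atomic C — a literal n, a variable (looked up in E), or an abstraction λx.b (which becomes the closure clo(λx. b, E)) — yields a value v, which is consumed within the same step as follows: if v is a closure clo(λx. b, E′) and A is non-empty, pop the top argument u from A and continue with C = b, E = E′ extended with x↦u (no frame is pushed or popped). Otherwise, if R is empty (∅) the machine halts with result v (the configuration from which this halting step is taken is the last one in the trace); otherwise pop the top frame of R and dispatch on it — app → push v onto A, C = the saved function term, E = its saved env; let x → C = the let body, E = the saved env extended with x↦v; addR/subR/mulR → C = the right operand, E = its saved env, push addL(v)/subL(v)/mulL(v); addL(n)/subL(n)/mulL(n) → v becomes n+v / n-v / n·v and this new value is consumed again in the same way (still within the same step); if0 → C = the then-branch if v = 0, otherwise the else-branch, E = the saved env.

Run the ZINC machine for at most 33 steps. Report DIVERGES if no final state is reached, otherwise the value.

Answer: 32

Execution trace:
[0] [C=(((let v = 7 in v) + (6 + 3)) * (if0 (let q = 5 in 4) then (6 + -2) else ((λp. 2) 1))) | E=∅ | A=∅ | R=∅]
[1] [C=((let v = 7 in v) + (6 + 3)) | E=∅ | A=∅ | R=[mulR]]
[2] [C=(let v = 7 in v) | E=∅ | A=∅ | R=[addR :: mulR]]
[3] [C=7 | E=∅ | A=∅ | R=[let v :: addR :: mulR]]
[4] [C=v | E={v↦7} | A=∅ | R=[addR :: mulR]]
[5] [C=(6 + 3) | E=∅ | A=∅ | R=[addL(7) :: mulR]]
[6] [C=6 | E=∅ | A=∅ | R=[addR :: addL(7) :: mulR]]
[7] [C=3 | E=∅ | A=∅ | R=[addL(6) :: addL(7) :: mulR]]
[8] [C=(if0 (let q = 5 in 4) then (6 + -2) else ((λp. 2) 1)) | E=∅ | A=∅ | R=[mulL(16)]]
[9] [C=(let q = 5 in 4) | E=∅ | A=∅ | R=[if0 :: mulL(16)]]
[10] [C=5 | E=∅ | A=∅ | R=[let q :: if0 :: mulL(16)]]
[11] [C=4 | E={q↦5} | A=∅ | R=[if0 :: mulL(16)]]
[12] [C=((λp. 2) 1) | E=∅ | A=∅ | R=[mulL(16)]]
[13] [C=1 | E=∅ | A=∅ | R=[app :: mulL(16)]]
[14] [C=(λp. 2) | E=∅ | A=[1] | R=[mulL(16)]]
[15] [C=2 | E={p↦1} | A=∅ | R=[mulL(16)]]
→ final value 32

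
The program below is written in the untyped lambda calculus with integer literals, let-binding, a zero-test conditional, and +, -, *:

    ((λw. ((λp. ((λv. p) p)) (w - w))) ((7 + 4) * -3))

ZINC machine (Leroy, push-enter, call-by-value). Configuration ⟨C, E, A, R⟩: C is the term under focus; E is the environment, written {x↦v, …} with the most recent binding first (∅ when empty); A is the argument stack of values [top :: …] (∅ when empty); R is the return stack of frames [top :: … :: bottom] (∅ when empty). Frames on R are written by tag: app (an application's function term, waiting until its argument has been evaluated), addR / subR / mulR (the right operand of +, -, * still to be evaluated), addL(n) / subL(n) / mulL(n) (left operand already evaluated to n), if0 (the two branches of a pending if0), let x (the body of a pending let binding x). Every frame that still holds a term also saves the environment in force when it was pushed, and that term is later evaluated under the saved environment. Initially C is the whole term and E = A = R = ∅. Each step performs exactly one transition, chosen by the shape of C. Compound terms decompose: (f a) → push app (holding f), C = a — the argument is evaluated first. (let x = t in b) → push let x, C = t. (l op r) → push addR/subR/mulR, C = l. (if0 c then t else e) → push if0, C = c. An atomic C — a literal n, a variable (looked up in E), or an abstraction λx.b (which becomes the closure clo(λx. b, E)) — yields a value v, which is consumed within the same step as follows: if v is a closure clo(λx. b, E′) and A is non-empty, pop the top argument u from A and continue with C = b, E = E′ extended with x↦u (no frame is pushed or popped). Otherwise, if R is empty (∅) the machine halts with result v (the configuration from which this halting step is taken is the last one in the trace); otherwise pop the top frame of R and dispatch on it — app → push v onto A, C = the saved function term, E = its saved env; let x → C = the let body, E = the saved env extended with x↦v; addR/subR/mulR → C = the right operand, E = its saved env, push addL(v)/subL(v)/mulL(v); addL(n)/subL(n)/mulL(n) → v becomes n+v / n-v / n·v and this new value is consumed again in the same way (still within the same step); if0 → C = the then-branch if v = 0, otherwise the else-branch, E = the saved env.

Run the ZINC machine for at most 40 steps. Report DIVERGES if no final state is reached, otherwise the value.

Answer: 0

Machine steps:
step 0: [C=((λw. ((λp. ((λv. p) p)) (w - w))) ((7 + 4) * -3)) | E=∅ | A=∅ | R=∅]
step 1: [C=((7 + 4) * -3) | E=∅ | A=∅ | R=[app]]
step 2: [C=(7 + 4) | E=∅ | A=∅ | R=[mulR :: app]]
step 3: [C=7 | E=∅ | A=∅ | R=[addR :: mulR :: app]]
step 4: [C=4 | E=∅ | A=∅ | R=[addL(7) :: mulR :: app]]
step 5: [C=-3 | E=∅ | A=∅ | R=[mulL(11) :: app]]
step 6: [C=(λw. ((λp. ((λv. p) p)) (w - w))) | E=∅ | A=[-33] | R=∅]
step 7: [C=((λp. ((λv. p) p)) (w - w)) | E={w↦-33} | A=∅ | R=∅]
step 8: [C=(w - w) | E={w↦-33} | A=∅ | R=[app]]
step 9: [C=w | E={w↦-33} | A=∅ | R=[subR :: app]]
step 10: [C=w | E={w↦-33} | A=∅ | R=[subL(-33) :: app]]
step 11: [C=(λp. ((λv. p) p)) | E={w↦-33} | A=[0] | R=∅]
step 12: [C=((λv. p) p) | E={p↦0, w↦-33} | A=∅ | R=∅]
step 13: [C=p | E={p↦0, w↦-33} | A=∅ | R=[app]]
step 14: [C=(λv. p) | E={p↦0, w↦-33} | A=[0] | R=∅]
step 15: [C=p | E={v↦0, p↦0, w↦-33} | A=∅ | R=∅]
→ final value 0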